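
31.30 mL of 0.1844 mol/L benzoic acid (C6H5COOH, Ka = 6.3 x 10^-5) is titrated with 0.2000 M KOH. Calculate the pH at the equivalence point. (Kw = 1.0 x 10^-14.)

8.59

n(C6H5COOH) = 0.1844 x 0.03130 = 0.005772 mol; V(KOH) at equivalence = 0.005772/0.2000 = 0.02886 L.
At equivalence all the acid is converted to C6H5COO-; total volume = 0.03130 + 0.02886 = 0.06016 L, so [C6H5COO-] = 0.005772/0.06016 = 0.09594 M.
Kb = Kw/Ka = 1.0e-14 / 6.3 x 10^-5 = 1.59e-10.
[OH^-] = sqrt(Kb x [C6H5COO-]) = sqrt(1.59e-10 x 0.09594) = 3.90e-6 M.
pOH = 5.41, so pH = 14.00 - 5.41 = 8.59.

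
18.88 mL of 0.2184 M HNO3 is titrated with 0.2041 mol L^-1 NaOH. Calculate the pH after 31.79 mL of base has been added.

n(acid) = 0.2184 x 0.01888 = 0.004123 mol; n(NaOH) added = 0.2041 x 0.03179 = 0.006488 mol.
Base is in excess by 0.006488 - 0.004123 = 0.002365 mol in a total volume of 0.05067 L.
[OH^-] = 0.002365/0.05067 = 0.04667 M, so pOH = 1.33 and pH = 14.00 - 1.33 = 12.67.

12.67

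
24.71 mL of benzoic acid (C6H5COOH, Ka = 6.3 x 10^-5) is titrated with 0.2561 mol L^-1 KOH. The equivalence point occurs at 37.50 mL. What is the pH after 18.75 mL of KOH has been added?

4.20

18.75 mL is exactly half the equivalence volume (37.50/2), i.e. the half-equivalence point.
There, n(HA) = n(A^-), so pH = pKa = -log(6.3 x 10^-5) = 4.20.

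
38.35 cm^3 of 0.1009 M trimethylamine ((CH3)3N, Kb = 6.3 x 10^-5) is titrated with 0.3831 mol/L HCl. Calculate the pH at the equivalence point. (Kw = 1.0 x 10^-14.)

n((CH3)3N) = 0.1009 x 0.03835 = 0.003870 mol; V(HCl) at equivalence = 0.003870/0.3831 = 0.01010 L.
At equivalence the base is fully converted to (CH3)3NH+; total volume = 0.04845 L, so [(CH3)3NH+] = 0.003870/0.04845 = 0.07987 M.
Ka((CH3)3NH+) = Kw/Kb = 1.0e-14 / 6.3 x 10^-5 = 1.59e-10.
[H^+] = sqrt(Ka x [(CH3)3NH+]) = sqrt(1.59e-10 x 0.07987) = 3.56e-6 M.
pH = -log(3.56e-6) = 5.45.

5.45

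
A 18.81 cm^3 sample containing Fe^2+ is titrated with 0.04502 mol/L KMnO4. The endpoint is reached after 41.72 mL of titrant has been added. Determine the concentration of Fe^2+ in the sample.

n(KMnO4) = 0.04502 x 0.04172 = 0.001878 mol.
From the balanced equation, 1 mol KMnO4 reacts with 5 mol Fe^2+, so n(Fe^2+) = 0.001878 x 5/1 = 0.009391 mol.
[Fe^2+] = 0.009391 / 0.01881 L = 0.499 M.

0.499 M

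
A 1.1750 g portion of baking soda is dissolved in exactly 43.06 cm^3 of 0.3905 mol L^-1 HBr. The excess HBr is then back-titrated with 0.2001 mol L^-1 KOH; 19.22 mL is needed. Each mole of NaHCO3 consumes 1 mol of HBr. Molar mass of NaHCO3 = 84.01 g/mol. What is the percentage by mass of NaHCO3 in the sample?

92.7%

Total n(HBr) added = 0.3905 x 0.04306 = 0.01681 mol.
n(KOH) used = 0.2001 x 0.01922 = 0.003846 mol, which equals the excess n(HBr).
So n(HBr) consumed by the sample = 0.01681 - 0.003846 = 0.01297 mol.
n(NaHCO3) = 0.01297 / 1 = 0.01297 mol.
mass NaHCO3 = 0.01297 x 84.01 = 1.090 g, so %NaHCO3 = 1.090/1.1750 x 100 = 92.7%.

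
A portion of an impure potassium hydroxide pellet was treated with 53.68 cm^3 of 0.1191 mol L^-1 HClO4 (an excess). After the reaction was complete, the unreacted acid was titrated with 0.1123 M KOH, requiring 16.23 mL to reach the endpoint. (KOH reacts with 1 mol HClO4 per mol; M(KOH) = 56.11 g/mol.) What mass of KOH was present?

Total n(HClO4) added = 0.1191 x 0.05368 = 0.006393 mol.
n(KOH) used = 0.1123 x 0.01623 = 0.001823 mol, which equals the excess n(HClO4).
So n(HClO4) consumed by the sample = 0.006393 - 0.001823 = 0.004571 mol.
n(KOH) = 0.004571 / 1 = 0.004571 mol.
mass = 0.004571 mol x 56.11 g/mol = 0.256 g.

0.256 g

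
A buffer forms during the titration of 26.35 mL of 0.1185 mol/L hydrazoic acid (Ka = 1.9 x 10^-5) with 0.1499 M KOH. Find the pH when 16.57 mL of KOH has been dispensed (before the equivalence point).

Initial n(HN3) = 0.1185 x 0.02635 = 0.003122 mol.
n(KOH) added = 0.1499 x 0.01657 = 0.002484 mol, converting that many moles of HN3 to N3-.
Remaining n(HN3) = 0.0006386 mol; n(N3-) = 0.002484 mol.
By Henderson-Hasselbalch, pH = pKa + log([A^-]/[HA]) = 4.72 + log(0.002484/0.0006386) = 4.72 + (+0.59) = 5.31.

5.31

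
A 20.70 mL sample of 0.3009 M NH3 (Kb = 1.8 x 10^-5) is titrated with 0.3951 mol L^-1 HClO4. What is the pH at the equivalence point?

5.01

n(NH3) = 0.3009 x 0.02070 = 0.006229 mol; V(HClO4) at equivalence = 0.006229/0.3951 = 0.01576 L.
At equivalence the base is fully converted to NH4+; total volume = 0.03646 L, so [NH4+] = 0.006229/0.03646 = 0.1708 M.
Ka(NH4+) = Kw/Kb = 1.0e-14 / 1.8 x 10^-5 = 5.56e-10.
[H^+] = sqrt(Ka x [NH4+]) = sqrt(5.56e-10 x 0.1708) = 9.74e-6 M.
pH = -log(9.74e-6) = 5.01.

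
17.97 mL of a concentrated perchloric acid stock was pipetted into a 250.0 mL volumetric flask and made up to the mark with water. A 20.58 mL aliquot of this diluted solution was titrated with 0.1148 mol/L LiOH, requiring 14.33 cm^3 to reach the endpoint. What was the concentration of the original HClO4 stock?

n(LiOH) = 0.1148 x 0.01433 = 0.001645 mol.
n(HClO4) in the aliquot = 0.001645 mol.
[diluted HClO4] = 0.001645 / 0.02058 = 0.07994 M.
Dilution factor = 250.0/17.97 = 13.91, so [stock] = 0.07994 x 13.91 = 1.11 M.

1.11 M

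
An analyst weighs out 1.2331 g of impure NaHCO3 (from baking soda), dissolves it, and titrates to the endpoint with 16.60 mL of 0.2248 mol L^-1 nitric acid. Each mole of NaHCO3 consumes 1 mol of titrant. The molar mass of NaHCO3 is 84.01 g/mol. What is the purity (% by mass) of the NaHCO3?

n(HNO3) = 0.2248 x 0.01660 = 0.003732 mol.
n(NaHCO3) = 0.003732 / 1 = 0.003732 mol.
mass of NaHCO3 = 0.003732 x 84.01 = 0.3135 g.
% purity = 0.3135 / 1.2331 x 100 = 25.4%.

25.4%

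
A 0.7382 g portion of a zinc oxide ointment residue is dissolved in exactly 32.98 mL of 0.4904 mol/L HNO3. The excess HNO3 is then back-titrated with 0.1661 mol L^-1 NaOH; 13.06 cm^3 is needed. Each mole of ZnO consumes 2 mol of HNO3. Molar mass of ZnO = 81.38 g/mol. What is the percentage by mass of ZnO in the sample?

Total n(HNO3) added = 0.4904 x 0.03298 = 0.01617 mol.
n(NaOH) used = 0.1661 x 0.01306 = 0.002169 mol, which equals the excess n(HNO3).
So n(HNO3) consumed by the sample = 0.01617 - 0.002169 = 0.01400 mol.
n(ZnO) = 0.01400 / 2 = 0.007002 mol.
mass ZnO = 0.007002 x 81.38 = 0.5698 g, so %ZnO = 0.5698/0.7382 x 100 = 77.2%.

77.2%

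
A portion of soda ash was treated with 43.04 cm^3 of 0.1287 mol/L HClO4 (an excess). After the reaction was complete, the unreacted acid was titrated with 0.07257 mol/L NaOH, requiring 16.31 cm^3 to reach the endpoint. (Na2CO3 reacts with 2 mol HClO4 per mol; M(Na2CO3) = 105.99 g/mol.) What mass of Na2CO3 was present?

0.231 g

Total n(HClO4) added = 0.1287 x 0.04304 = 0.005539 mol.
n(NaOH) used = 0.07257 x 0.01631 = 0.001184 mol, which equals the excess n(HClO4).
So n(HClO4) consumed by the sample = 0.005539 - 0.001184 = 0.004356 mol.
n(Na2CO3) = 0.004356 / 2 = 0.002178 mol.
mass = 0.002178 mol x 105.99 g/mol = 0.231 g.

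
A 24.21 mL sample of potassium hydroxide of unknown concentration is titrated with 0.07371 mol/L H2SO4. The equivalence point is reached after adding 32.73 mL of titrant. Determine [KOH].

n(H2SO4) delivered = 0.07371 x 0.03273 = 0.002413 mol.
The reaction is 2 KOH + 1 H2SO4, so n(KOH) = 0.002413 x 2/1 = 0.004825 mol.
[KOH] = 0.004825 mol / 0.02421 L = 0.199 M.

0.199 M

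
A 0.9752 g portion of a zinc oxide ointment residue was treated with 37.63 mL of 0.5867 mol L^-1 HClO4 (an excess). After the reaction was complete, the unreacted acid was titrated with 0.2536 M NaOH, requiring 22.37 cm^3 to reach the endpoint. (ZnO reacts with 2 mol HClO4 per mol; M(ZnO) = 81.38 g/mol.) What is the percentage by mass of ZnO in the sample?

Total n(HClO4) added = 0.5867 x 0.03763 = 0.02208 mol.
n(NaOH) used = 0.2536 x 0.02237 = 0.005673 mol, which equals the excess n(HClO4).
So n(HClO4) consumed by the sample = 0.02208 - 0.005673 = 0.01640 mol.
n(ZnO) = 0.01640 / 2 = 0.008202 mol.
mass ZnO = 0.008202 x 81.38 = 0.6675 g, so %ZnO = 0.6675/0.9752 x 100 = 68.4%.

68.4%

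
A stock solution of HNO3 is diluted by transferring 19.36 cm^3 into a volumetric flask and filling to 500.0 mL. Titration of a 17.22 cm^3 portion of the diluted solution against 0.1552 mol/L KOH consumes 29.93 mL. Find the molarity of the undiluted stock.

n(KOH) = 0.1552 x 0.02993 = 0.004645 mol.
n(HNO3) in the aliquot = 0.004645 mol.
[diluted HNO3] = 0.004645 / 0.01722 = 0.2698 M.
Dilution factor = 500.0/19.36 = 25.83, so [stock] = 0.2698 x 25.83 = 6.97 M.

6.97 M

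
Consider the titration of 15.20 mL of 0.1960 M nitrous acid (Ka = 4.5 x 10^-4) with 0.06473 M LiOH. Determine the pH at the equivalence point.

n(HNO2) = 0.1960 x 0.01520 = 0.002979 mol; V(LiOH) at equivalence = 0.002979/0.06473 = 0.04603 L.
At equivalence all the acid is converted to NO2-; total volume = 0.01520 + 0.04603 = 0.06123 L, so [NO2-] = 0.002979/0.06123 = 0.04866 M.
Kb = Kw/Ka = 1.0e-14 / 4.5 x 10^-4 = 2.22e-11.
[OH^-] = sqrt(Kb x [NO2-]) = sqrt(2.22e-11 x 0.04866) = 1.04e-6 M.
pOH = 5.98, so pH = 14.00 - 5.98 = 8.02.

8.02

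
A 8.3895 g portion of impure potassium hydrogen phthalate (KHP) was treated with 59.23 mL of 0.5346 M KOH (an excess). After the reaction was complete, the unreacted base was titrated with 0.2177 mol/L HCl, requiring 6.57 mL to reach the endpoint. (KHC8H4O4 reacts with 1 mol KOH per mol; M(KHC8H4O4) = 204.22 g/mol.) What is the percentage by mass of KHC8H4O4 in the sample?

73.6%

Total n(KOH) added = 0.5346 x 0.05923 = 0.03166 mol.
n(HCl) used = 0.2177 x 0.006570 = 0.001430 mol, which equals the excess n(KOH).
So n(KOH) consumed by the sample = 0.03166 - 0.001430 = 0.03023 mol.
n(KHC8H4O4) = 0.03023 / 1 = 0.03023 mol.
mass KHC8H4O4 = 0.03023 x 204.22 = 6.174 g, so %KHC8H4O4 = 6.174/8.3895 x 100 = 73.6%.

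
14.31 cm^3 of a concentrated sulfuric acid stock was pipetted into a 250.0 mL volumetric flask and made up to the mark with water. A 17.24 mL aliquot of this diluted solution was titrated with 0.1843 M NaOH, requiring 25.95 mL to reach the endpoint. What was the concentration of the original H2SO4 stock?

n(NaOH) = 0.1843 x 0.02595 = 0.004783 mol.
n(H2SO4) in the aliquot = 0.004783 x 1/2 = 0.002391 mol.
[diluted H2SO4] = 0.002391 / 0.01724 = 0.1387 M.
Dilution factor = 250.0/14.31 = 17.47, so [stock] = 0.1387 x 17.47 = 2.42 M.

2.42 M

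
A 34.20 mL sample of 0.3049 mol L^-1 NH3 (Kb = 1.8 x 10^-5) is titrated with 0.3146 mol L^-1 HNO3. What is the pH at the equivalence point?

5.03

n(NH3) = 0.3049 x 0.03420 = 0.01043 mol; V(HNO3) at equivalence = 0.01043/0.3146 = 0.03315 L.
At equivalence the base is fully converted to NH4+; total volume = 0.06735 L, so [NH4+] = 0.01043/0.06735 = 0.1548 M.
Ka(NH4+) = Kw/Kb = 1.0e-14 / 1.8 x 10^-5 = 5.56e-10.
[H^+] = sqrt(Ka x [NH4+]) = sqrt(5.56e-10 x 0.1548) = 9.27e-6 M.
pH = -log(9.27e-6) = 5.03.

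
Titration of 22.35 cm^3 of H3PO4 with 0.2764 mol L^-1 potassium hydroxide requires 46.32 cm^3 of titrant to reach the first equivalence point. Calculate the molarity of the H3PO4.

n(KOH) = 0.2764 x 0.04632 = 0.01280 mol.
At the first equivalence point, 1 mol OH^- react per mol H3PO4, so n(H3PO4) = 0.01280 / 1 = 0.01280 mol.
[H3PO4] = 0.01280 / 0.02235 L = 0.573 M.

0.573 M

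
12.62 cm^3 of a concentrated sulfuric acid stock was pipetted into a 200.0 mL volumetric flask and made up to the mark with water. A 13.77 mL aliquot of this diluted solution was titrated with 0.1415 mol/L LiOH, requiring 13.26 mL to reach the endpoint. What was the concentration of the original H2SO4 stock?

1.08 M

n(LiOH) = 0.1415 x 0.01326 = 0.001876 mol.
n(H2SO4) in the aliquot = 0.001876 x 1/2 = 0.0009381 mol.
[diluted H2SO4] = 0.0009381 / 0.01377 = 0.06813 M.
Dilution factor = 200.0/12.62 = 15.85, so [stock] = 0.06813 x 15.85 = 1.08 M.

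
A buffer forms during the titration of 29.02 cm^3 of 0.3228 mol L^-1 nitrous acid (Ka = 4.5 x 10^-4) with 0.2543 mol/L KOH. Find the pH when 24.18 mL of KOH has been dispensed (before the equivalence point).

3.63

Initial n(HNO2) = 0.3228 x 0.02902 = 0.009368 mol.
n(KOH) added = 0.2543 x 0.02418 = 0.006149 mol, converting that many moles of HNO2 to NO2-.
Remaining n(HNO2) = 0.003219 mol; n(NO2-) = 0.006149 mol.
By Henderson-Hasselbalch, pH = pKa + log([A^-]/[HA]) = 3.35 + log(0.006149/0.003219) = 3.35 + (+0.28) = 3.63.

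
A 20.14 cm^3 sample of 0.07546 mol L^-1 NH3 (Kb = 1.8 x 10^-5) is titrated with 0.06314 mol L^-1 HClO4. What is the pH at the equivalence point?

5.36

n(NH3) = 0.07546 x 0.02014 = 0.001520 mol; V(HClO4) at equivalence = 0.001520/0.06314 = 0.02407 L.
At equivalence the base is fully converted to NH4+; total volume = 0.04421 L, so [NH4+] = 0.001520/0.04421 = 0.03438 M.
Ka(NH4+) = Kw/Kb = 1.0e-14 / 1.8 x 10^-5 = 5.56e-10.
[H^+] = sqrt(Ka x [NH4+]) = sqrt(5.56e-10 x 0.03438) = 4.37e-6 M.
pH = -log(4.37e-6) = 5.36.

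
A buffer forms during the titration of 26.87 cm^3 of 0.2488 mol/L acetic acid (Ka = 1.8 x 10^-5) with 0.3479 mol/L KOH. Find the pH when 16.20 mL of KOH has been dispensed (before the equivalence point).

5.47

Initial n(CH3COOH) = 0.2488 x 0.02687 = 0.006685 mol.
n(KOH) added = 0.3479 x 0.01620 = 0.005636 mol, converting that many moles of CH3COOH to CH3COO-.
Remaining n(CH3COOH) = 0.001049 mol; n(CH3COO-) = 0.005636 mol.
By Henderson-Hasselbalch, pH = pKa + log([A^-]/[HA]) = 4.74 + log(0.005636/0.001049) = 4.74 + (+0.73) = 5.47.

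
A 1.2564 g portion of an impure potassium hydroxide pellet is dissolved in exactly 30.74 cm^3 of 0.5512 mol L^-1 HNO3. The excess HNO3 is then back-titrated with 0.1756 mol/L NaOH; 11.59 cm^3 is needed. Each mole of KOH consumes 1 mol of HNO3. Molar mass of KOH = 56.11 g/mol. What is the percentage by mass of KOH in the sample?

66.6%

Total n(HNO3) added = 0.5512 x 0.03074 = 0.01694 mol.
n(NaOH) used = 0.1756 x 0.01159 = 0.002035 mol, which equals the excess n(HNO3).
So n(HNO3) consumed by the sample = 0.01694 - 0.002035 = 0.01491 mol.
n(KOH) = 0.01491 / 1 = 0.01491 mol.
mass KOH = 0.01491 x 56.11 = 0.8365 g, so %KOH = 0.8365/1.2564 x 100 = 66.6%.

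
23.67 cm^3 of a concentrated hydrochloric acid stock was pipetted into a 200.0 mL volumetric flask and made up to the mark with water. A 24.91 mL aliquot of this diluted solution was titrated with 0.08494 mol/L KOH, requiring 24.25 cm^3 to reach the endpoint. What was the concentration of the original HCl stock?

n(KOH) = 0.08494 x 0.02425 = 0.002060 mol.
n(HCl) in the aliquot = 0.002060 mol.
[diluted HCl] = 0.002060 / 0.02491 = 0.08269 M.
Dilution factor = 200.0/23.67 = 8.450, so [stock] = 0.08269 x 8.450 = 0.699 M.

0.699 M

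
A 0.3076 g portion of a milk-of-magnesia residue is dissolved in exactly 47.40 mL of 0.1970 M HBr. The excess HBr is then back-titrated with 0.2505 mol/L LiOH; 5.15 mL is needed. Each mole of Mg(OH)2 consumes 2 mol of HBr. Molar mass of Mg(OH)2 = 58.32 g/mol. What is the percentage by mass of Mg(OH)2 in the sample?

Total n(HBr) added = 0.1970 x 0.04740 = 0.009338 mol.
n(LiOH) used = 0.2505 x 0.005150 = 0.001290 mol, which equals the excess n(HBr).
So n(HBr) consumed by the sample = 0.009338 - 0.001290 = 0.008048 mol.
n(Mg(OH)2) = 0.008048 / 2 = 0.004024 mol.
mass Mg(OH)2 = 0.004024 x 58.32 = 0.2347 g, so %Mg(OH)2 = 0.2347/0.3076 x 100 = 76.3%.

76.3%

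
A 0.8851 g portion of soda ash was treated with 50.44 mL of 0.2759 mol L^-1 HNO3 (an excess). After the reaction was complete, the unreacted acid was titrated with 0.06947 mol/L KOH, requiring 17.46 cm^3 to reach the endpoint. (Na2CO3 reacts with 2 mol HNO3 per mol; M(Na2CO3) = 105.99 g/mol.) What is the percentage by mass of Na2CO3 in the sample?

Total n(HNO3) added = 0.2759 x 0.05044 = 0.01392 mol.
n(KOH) used = 0.06947 x 0.01746 = 0.001213 mol, which equals the excess n(HNO3).
So n(HNO3) consumed by the sample = 0.01392 - 0.001213 = 0.01270 mol.
n(Na2CO3) = 0.01270 / 2 = 0.006352 mol.
mass Na2CO3 = 0.006352 x 105.99 = 0.6732 g, so %Na2CO3 = 0.6732/0.8851 x 100 = 76.1%.

76.1%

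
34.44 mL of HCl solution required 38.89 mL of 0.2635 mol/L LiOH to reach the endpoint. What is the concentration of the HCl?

0.298 M

n(LiOH) delivered = 0.2635 x 0.03889 = 0.01025 mol.
For a 1:1 reaction, n(HCl) = 0.01025 mol.
[HCl] = 0.01025 mol / 0.03444 L = 0.298 M.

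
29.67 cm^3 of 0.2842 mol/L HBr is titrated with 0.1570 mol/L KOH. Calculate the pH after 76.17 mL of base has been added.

12.52

n(acid) = 0.2842 x 0.02967 = 0.008432 mol; n(KOH) added = 0.1570 x 0.07617 = 0.01196 mol.
Base is in excess by 0.01196 - 0.008432 = 0.003526 mol in a total volume of 0.1058 L.
[OH^-] = 0.003526/0.1058 = 0.03332 M, so pOH = 1.48 and pH = 14.00 - 1.48 = 12.52.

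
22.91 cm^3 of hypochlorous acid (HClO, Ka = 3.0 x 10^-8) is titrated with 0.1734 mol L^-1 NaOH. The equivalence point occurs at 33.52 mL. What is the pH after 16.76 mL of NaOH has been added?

16.76 mL is exactly half the equivalence volume (33.52/2), i.e. the half-equivalence point.
There, n(HA) = n(A^-), so pH = pKa = -log(3.0 x 10^-8) = 7.52.

7.52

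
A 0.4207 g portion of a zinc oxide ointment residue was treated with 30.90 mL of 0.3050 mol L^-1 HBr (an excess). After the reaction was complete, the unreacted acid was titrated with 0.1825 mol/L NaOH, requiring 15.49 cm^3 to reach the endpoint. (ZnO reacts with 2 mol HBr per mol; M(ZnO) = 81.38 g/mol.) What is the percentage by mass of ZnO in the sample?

63.8%

Total n(HBr) added = 0.3050 x 0.03090 = 0.009425 mol.
n(NaOH) used = 0.1825 x 0.01549 = 0.002827 mol, which equals the excess n(HBr).
So n(HBr) consumed by the sample = 0.009425 - 0.002827 = 0.006598 mol.
n(ZnO) = 0.006598 / 2 = 0.003299 mol.
mass ZnO = 0.003299 x 81.38 = 0.2685 g, so %ZnO = 0.2685/0.4207 x 100 = 63.8%.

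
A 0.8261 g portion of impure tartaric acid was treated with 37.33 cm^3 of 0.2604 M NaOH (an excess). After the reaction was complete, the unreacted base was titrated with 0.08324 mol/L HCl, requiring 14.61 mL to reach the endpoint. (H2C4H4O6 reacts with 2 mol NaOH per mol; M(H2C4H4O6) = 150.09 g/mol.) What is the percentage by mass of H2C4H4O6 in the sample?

77.3%

Total n(NaOH) added = 0.2604 x 0.03733 = 0.009721 mol.
n(HCl) used = 0.08324 x 0.01461 = 0.001216 mol, which equals the excess n(NaOH).
So n(NaOH) consumed by the sample = 0.009721 - 0.001216 = 0.008505 mol.
n(H2C4H4O6) = 0.008505 / 2 = 0.004252 mol.
mass H2C4H4O6 = 0.004252 x 150.09 = 0.6382 g, so %H2C4H4O6 = 0.6382/0.8261 x 100 = 77.3%.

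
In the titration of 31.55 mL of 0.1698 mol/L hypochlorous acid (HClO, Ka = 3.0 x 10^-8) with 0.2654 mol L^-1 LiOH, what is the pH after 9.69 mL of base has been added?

Initial n(HClO) = 0.1698 x 0.03155 = 0.005357 mol.
n(LiOH) added = 0.2654 x 0.009690 = 0.002572 mol, converting that many moles of HClO to ClO-.
Remaining n(HClO) = 0.002785 mol; n(ClO-) = 0.002572 mol.
By Henderson-Hasselbalch, pH = pKa + log([A^-]/[HA]) = 7.52 + log(0.002572/0.002785) = 7.52 + (-0.03) = 7.49.

7.49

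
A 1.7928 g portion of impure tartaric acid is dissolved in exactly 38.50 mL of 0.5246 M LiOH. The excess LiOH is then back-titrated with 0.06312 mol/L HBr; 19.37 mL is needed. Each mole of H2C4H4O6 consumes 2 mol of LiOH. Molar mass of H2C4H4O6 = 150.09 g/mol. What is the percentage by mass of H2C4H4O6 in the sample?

79.4%

Total n(LiOH) added = 0.5246 x 0.03850 = 0.02020 mol.
n(HBr) used = 0.06312 x 0.01937 = 0.001223 mol, which equals the excess n(LiOH).
So n(LiOH) consumed by the sample = 0.02020 - 0.001223 = 0.01897 mol.
n(H2C4H4O6) = 0.01897 / 2 = 0.009487 mol.
mass H2C4H4O6 = 0.009487 x 150.09 = 1.424 g, so %H2C4H4O6 = 1.424/1.7928 x 100 = 79.4%.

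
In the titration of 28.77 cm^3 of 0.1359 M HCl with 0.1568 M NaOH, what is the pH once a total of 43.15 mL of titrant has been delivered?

12.60

n(acid) = 0.1359 x 0.02877 = 0.003910 mol; n(NaOH) added = 0.1568 x 0.04315 = 0.006766 mol.
Base is in excess by 0.006766 - 0.003910 = 0.002856 mol in a total volume of 0.07192 L.
[OH^-] = 0.002856/0.07192 = 0.03971 M, so pOH = 1.40 and pH = 14.00 - 1.40 = 12.60.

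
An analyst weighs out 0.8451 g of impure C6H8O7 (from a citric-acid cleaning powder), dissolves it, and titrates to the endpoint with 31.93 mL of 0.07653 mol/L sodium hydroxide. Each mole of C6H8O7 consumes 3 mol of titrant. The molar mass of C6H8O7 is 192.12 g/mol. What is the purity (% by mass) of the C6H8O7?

18.5%

n(NaOH) = 0.07653 x 0.03193 = 0.002444 mol.
n(C6H8O7) = 0.002444 / 3 = 0.0008145 mol.
mass of C6H8O7 = 0.0008145 x 192.12 = 0.1565 g.
% purity = 0.1565 / 0.8451 x 100 = 18.5%.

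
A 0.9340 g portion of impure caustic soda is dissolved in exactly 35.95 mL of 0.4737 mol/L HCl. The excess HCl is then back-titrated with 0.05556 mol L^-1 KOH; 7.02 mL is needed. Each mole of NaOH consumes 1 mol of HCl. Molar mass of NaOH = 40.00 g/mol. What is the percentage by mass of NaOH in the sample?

Total n(HCl) added = 0.4737 x 0.03595 = 0.01703 mol.
n(KOH) used = 0.05556 x 0.007020 = 0.0003900 mol, which equals the excess n(HCl).
So n(HCl) consumed by the sample = 0.01703 - 0.0003900 = 0.01664 mol.
n(NaOH) = 0.01664 / 1 = 0.01664 mol.
mass NaOH = 0.01664 x 40.00 = 0.6656 g, so %NaOH = 0.6656/0.9340 x 100 = 71.3%.

71.3%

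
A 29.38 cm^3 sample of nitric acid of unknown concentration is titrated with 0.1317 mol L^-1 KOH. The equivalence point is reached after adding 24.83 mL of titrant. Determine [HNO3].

0.111 M

n(KOH) delivered = 0.1317 x 0.02483 = 0.003270 mol.
For a 1:1 reaction, n(HNO3) = 0.003270 mol.
[HNO3] = 0.003270 mol / 0.02938 L = 0.111 M.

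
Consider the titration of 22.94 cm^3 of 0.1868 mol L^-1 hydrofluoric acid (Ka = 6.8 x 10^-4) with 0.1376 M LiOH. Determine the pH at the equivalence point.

n(HF) = 0.1868 x 0.02294 = 0.004285 mol; V(LiOH) at equivalence = 0.004285/0.1376 = 0.03114 L.
At equivalence all the acid is converted to F-; total volume = 0.02294 + 0.03114 = 0.05408 L, so [F-] = 0.004285/0.05408 = 0.07923 M.
Kb = Kw/Ka = 1.0e-14 / 6.8 x 10^-4 = 1.47e-11.
[OH^-] = sqrt(Kb x [F-]) = sqrt(1.47e-11 x 0.07923) = 1.08e-6 M.
pOH = 5.97, so pH = 14.00 - 5.97 = 8.03.

8.03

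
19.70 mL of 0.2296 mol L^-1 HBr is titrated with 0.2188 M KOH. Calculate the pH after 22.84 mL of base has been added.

n(acid) = 0.2296 x 0.01970 = 0.004523 mol; n(KOH) added = 0.2188 x 0.02284 = 0.004997 mol.
Base is in excess by 0.004997 - 0.004523 = 0.0004743 mol in a total volume of 0.04254 L.
[OH^-] = 0.0004743/0.04254 = 0.01115 M, so pOH = 1.95 and pH = 14.00 - 1.95 = 12.05.

12.05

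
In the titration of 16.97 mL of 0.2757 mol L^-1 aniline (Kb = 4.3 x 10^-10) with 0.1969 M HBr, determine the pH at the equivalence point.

2.79

n(C6H5NH2) = 0.2757 x 0.01697 = 0.004679 mol; V(HBr) at equivalence = 0.004679/0.1969 = 0.02376 L.
At equivalence the base is fully converted to C6H5NH3+; total volume = 0.04073 L, so [C6H5NH3+] = 0.004679/0.04073 = 0.1149 M.
Ka(C6H5NH3+) = Kw/Kb = 1.0e-14 / 4.3 x 10^-10 = 2.33e-5.
[H^+] = sqrt(Ka x [C6H5NH3+]) = sqrt(2.33e-5 x 0.1149) = 0.00163 M.
pH = -log(0.00163) = 2.79.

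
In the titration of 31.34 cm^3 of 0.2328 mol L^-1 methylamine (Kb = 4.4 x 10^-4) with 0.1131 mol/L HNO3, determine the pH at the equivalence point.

n(CH3NH2) = 0.2328 x 0.03134 = 0.007296 mol; V(HNO3) at equivalence = 0.007296/0.1131 = 0.06451 L.
At equivalence the base is fully converted to CH3NH3+; total volume = 0.09585 L, so [CH3NH3+] = 0.007296/0.09585 = 0.07612 M.
Ka(CH3NH3+) = Kw/Kb = 1.0e-14 / 4.4 x 10^-4 = 2.27e-11.
[H^+] = sqrt(Ka x [CH3NH3+]) = sqrt(2.27e-11 x 0.07612) = 1.32e-6 M.
pH = -log(1.32e-6) = 5.88.

5.88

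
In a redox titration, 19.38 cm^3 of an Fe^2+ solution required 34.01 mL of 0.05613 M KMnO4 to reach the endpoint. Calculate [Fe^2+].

0.493 M

n(KMnO4) = 0.05613 x 0.03401 = 0.001909 mol.
From the balanced equation, 1 mol KMnO4 reacts with 5 mol Fe^2+, so n(Fe^2+) = 0.001909 x 5/1 = 0.009545 mol.
[Fe^2+] = 0.009545 / 0.01938 L = 0.493 M.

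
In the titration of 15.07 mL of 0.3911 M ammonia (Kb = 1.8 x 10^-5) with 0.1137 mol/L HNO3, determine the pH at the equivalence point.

5.16

n(NH3) = 0.3911 x 0.01507 = 0.005894 mol; V(HNO3) at equivalence = 0.005894/0.1137 = 0.05184 L.
At equivalence the base is fully converted to NH4+; total volume = 0.06691 L, so [NH4+] = 0.005894/0.06691 = 0.08809 M.
Ka(NH4+) = Kw/Kb = 1.0e-14 / 1.8 x 10^-5 = 5.56e-10.
[H^+] = sqrt(Ka x [NH4+]) = sqrt(5.56e-10 x 0.08809) = 7.00e-6 M.
pH = -log(7.00e-6) = 5.16.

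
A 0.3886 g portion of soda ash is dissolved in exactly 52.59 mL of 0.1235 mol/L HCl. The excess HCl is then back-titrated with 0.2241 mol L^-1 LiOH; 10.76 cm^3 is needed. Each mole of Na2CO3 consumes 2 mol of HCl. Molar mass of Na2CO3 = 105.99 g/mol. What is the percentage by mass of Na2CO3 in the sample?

55.7%

Total n(HCl) added = 0.1235 x 0.05259 = 0.006495 mol.
n(LiOH) used = 0.2241 x 0.01076 = 0.002411 mol, which equals the excess n(HCl).
So n(HCl) consumed by the sample = 0.006495 - 0.002411 = 0.004084 mol.
n(Na2CO3) = 0.004084 / 2 = 0.002042 mol.
mass Na2CO3 = 0.002042 x 105.99 = 0.2164 g, so %Na2CO3 = 0.2164/0.3886 x 100 = 55.7%.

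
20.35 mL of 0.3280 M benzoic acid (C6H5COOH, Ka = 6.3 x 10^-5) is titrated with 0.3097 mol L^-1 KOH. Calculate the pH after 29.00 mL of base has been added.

n(acid) = 0.3280 x 0.02035 = 0.006675 mol; n(KOH) added = 0.3097 x 0.02900 = 0.008981 mol.
Base is in excess by 0.008981 - 0.006675 = 0.002306 mol in a total volume of 0.04935 L.
[OH^-] = 0.002306/0.04935 = 0.04674 M, so pOH = 1.33 and pH = 14.00 - 1.33 = 12.67.

12.67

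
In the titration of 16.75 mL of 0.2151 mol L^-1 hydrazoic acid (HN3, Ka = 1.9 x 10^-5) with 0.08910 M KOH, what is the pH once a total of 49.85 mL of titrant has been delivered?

12.10

n(acid) = 0.2151 x 0.01675 = 0.003603 mol; n(KOH) added = 0.08910 x 0.04985 = 0.004442 mol.
Base is in excess by 0.004442 - 0.003603 = 0.0008387 mol in a total volume of 0.06660 L.
[OH^-] = 0.0008387/0.06660 = 0.01259 M, so pOH = 1.90 and pH = 14.00 - 1.90 = 12.10.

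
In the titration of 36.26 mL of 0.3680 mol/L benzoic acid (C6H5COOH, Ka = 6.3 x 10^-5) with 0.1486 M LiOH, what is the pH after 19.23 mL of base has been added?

3.64

Initial n(C6H5COOH) = 0.3680 x 0.03626 = 0.01334 mol.
n(LiOH) added = 0.1486 x 0.01923 = 0.002858 mol, converting that many moles of C6H5COOH to C6H5COO-.
Remaining n(C6H5COOH) = 0.01049 mol; n(C6H5COO-) = 0.002858 mol.
By Henderson-Hasselbalch, pH = pKa + log([A^-]/[HA]) = 4.20 + log(0.002858/0.01049) = 4.20 + (-0.56) = 3.64.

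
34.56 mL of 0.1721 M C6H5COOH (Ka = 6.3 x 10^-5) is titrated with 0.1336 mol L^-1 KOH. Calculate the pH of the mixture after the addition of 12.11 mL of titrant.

Initial n(C6H5COOH) = 0.1721 x 0.03456 = 0.005948 mol.
n(KOH) added = 0.1336 x 0.01211 = 0.001618 mol, converting that many moles of C6H5COOH to C6H5COO-.
Remaining n(C6H5COOH) = 0.004330 mol; n(C6H5COO-) = 0.001618 mol.
By Henderson-Hasselbalch, pH = pKa + log([A^-]/[HA]) = 4.20 + log(0.001618/0.004330) = 4.20 + (-0.43) = 3.77.

3.77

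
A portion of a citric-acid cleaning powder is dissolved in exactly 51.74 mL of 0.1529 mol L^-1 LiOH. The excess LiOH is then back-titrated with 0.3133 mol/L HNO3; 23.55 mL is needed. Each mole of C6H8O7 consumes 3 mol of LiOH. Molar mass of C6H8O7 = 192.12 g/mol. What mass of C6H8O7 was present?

0.0341 g

Total n(LiOH) added = 0.1529 x 0.05174 = 0.007911 mol.
n(HNO3) used = 0.3133 x 0.02355 = 0.007378 mol, which equals the excess n(LiOH).
So n(LiOH) consumed by the sample = 0.007911 - 0.007378 = 0.0005328 mol.
n(C6H8O7) = 0.0005328 / 3 = 0.0001776 mol.
mass = 0.0001776 mol x 192.12 g/mol = 0.0341 g.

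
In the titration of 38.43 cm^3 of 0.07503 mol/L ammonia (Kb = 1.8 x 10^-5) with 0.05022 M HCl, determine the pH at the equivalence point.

n(NH3) = 0.07503 x 0.03843 = 0.002883 mol; V(HCl) at equivalence = 0.002883/0.05022 = 0.05742 L.
At equivalence the base is fully converted to NH4+; total volume = 0.09585 L, so [NH4+] = 0.002883/0.09585 = 0.03008 M.
Ka(NH4+) = Kw/Kb = 1.0e-14 / 1.8 x 10^-5 = 5.56e-10.
[H^+] = sqrt(Ka x [NH4+]) = sqrt(5.56e-10 x 0.03008) = 4.09e-6 M.
pH = -log(4.09e-6) = 5.39.

5.39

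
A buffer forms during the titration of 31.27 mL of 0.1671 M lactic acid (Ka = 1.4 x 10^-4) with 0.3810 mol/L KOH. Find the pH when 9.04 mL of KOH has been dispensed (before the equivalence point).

Initial n(HC3H5O3) = 0.1671 x 0.03127 = 0.005225 mol.
n(KOH) added = 0.3810 x 0.009040 = 0.003444 mol, converting that many moles of HC3H5O3 to C3H5O3-.
Remaining n(HC3H5O3) = 0.001781 mol; n(C3H5O3-) = 0.003444 mol.
By Henderson-Hasselbalch, pH = pKa + log([A^-]/[HA]) = 3.85 + log(0.003444/0.001781) = 3.85 + (+0.29) = 4.14.

4.14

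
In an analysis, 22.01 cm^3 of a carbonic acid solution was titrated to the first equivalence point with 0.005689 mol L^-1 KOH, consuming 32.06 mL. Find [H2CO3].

n(KOH) = 0.005689 x 0.03206 = 0.0001824 mol.
At the first equivalence point, 1 mol OH^- react per mol H2CO3, so n(H2CO3) = 0.0001824 / 1 = 0.0001824 mol.
[H2CO3] = 0.0001824 / 0.02201 L = 0.00829 M.

0.00829 M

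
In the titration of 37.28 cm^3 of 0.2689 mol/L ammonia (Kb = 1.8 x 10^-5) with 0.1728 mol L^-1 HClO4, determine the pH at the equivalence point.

n(NH3) = 0.2689 x 0.03728 = 0.01002 mol; V(HClO4) at equivalence = 0.01002/0.1728 = 0.05801 L.
At equivalence the base is fully converted to NH4+; total volume = 0.09529 L, so [NH4+] = 0.01002/0.09529 = 0.1052 M.
Ka(NH4+) = Kw/Kb = 1.0e-14 / 1.8 x 10^-5 = 5.56e-10.
[H^+] = sqrt(Ka x [NH4+]) = sqrt(5.56e-10 x 0.1052) = 7.64e-6 M.
pH = -log(7.64e-6) = 5.12.

5.12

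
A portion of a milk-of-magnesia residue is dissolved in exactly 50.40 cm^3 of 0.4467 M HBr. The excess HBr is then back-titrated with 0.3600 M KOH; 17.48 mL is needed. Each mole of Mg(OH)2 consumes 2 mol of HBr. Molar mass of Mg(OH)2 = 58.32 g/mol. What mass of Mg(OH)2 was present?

Total n(HBr) added = 0.4467 x 0.05040 = 0.02251 mol.
n(KOH) used = 0.3600 x 0.01748 = 0.006293 mol, which equals the excess n(HBr).
So n(HBr) consumed by the sample = 0.02251 - 0.006293 = 0.01622 mol.
n(Mg(OH)2) = 0.01622 / 2 = 0.008110 mol.
mass = 0.008110 mol x 58.32 g/mol = 0.473 g.

0.473 g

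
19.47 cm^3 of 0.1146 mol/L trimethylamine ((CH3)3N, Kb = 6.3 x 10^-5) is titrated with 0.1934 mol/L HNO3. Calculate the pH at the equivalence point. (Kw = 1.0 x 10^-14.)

n((CH3)3N) = 0.1146 x 0.01947 = 0.002231 mol; V(HNO3) at equivalence = 0.002231/0.1934 = 0.01154 L.
At equivalence the base is fully converted to (CH3)3NH+; total volume = 0.03101 L, so [(CH3)3NH+] = 0.002231/0.03101 = 0.07196 M.
Ka((CH3)3NH+) = Kw/Kb = 1.0e-14 / 6.3 x 10^-5 = 1.59e-10.
[H^+] = sqrt(Ka x [(CH3)3NH+]) = sqrt(1.59e-10 x 0.07196) = 3.38e-6 M.
pH = -log(3.38e-6) = 5.47.

5.47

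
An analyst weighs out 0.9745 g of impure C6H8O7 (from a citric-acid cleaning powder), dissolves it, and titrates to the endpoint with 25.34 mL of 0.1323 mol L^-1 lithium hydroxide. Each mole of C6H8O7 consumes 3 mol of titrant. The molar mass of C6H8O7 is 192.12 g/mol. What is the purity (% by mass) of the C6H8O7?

22.0%

n(LiOH) = 0.1323 x 0.02534 = 0.003352 mol.
n(C6H8O7) = 0.003352 / 3 = 0.001117 mol.
mass of C6H8O7 = 0.001117 x 192.12 = 0.2147 g.
% purity = 0.2147 / 0.9745 x 100 = 22.0%.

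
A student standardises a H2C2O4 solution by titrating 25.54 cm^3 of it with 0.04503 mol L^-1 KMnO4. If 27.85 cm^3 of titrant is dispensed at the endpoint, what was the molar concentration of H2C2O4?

0.123 M

n(KMnO4) = 0.04503 x 0.02785 = 0.001254 mol.
From the balanced equation, 2 mol KMnO4 reacts with 5 mol H2C2O4, so n(H2C2O4) = 0.001254 x 5/2 = 0.003135 mol.
[H2C2O4] = 0.003135 / 0.02554 L = 0.123 M.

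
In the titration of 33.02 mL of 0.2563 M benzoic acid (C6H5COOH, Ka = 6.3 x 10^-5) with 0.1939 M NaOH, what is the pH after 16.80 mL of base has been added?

4.00

Initial n(C6H5COOH) = 0.2563 x 0.03302 = 0.008463 mol.
n(NaOH) added = 0.1939 x 0.01680 = 0.003258 mol, converting that many moles of C6H5COOH to C6H5COO-.
Remaining n(C6H5COOH) = 0.005206 mol; n(C6H5COO-) = 0.003258 mol.
By Henderson-Hasselbalch, pH = pKa + log([A^-]/[HA]) = 4.20 + log(0.003258/0.005206) = 4.20 + (-0.20) = 4.00.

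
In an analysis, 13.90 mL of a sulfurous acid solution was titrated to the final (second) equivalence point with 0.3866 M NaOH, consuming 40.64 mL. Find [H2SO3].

n(NaOH) = 0.3866 x 0.04064 = 0.01571 mol.
At the final (second) equivalence point, 2 mol OH^- react per mol H2SO3, so n(H2SO3) = 0.01571 / 2 = 0.007856 mol.
[H2SO3] = 0.007856 / 0.01390 L = 0.565 M.

0.565 M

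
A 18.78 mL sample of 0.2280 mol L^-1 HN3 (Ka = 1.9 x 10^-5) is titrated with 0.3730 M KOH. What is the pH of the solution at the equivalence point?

n(HN3) = 0.2280 x 0.01878 = 0.004282 mol; V(KOH) at equivalence = 0.004282/0.3730 = 0.01148 L.
At equivalence all the acid is converted to N3-; total volume = 0.01878 + 0.01148 = 0.03026 L, so [N3-] = 0.004282/0.03026 = 0.1415 M.
Kb = Kw/Ka = 1.0e-14 / 1.9 x 10^-5 = 5.26e-10.
[OH^-] = sqrt(Kb x [N3-]) = sqrt(5.26e-10 x 0.1415) = 8.63e-6 M.
pOH = 5.06, so pH = 14.00 - 5.06 = 8.94.

8.94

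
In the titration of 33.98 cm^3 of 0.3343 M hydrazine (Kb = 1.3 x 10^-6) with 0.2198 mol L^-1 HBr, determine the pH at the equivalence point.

4.50

n(N2H4) = 0.3343 x 0.03398 = 0.01136 mol; V(HBr) at equivalence = 0.01136/0.2198 = 0.05168 L.
At equivalence the base is fully converted to N2H5+; total volume = 0.08566 L, so [N2H5+] = 0.01136/0.08566 = 0.1326 M.
Ka(N2H5+) = Kw/Kb = 1.0e-14 / 1.3 x 10^-6 = 7.69e-9.
[H^+] = sqrt(Ka x [N2H5+]) = sqrt(7.69e-9 x 0.1326) = 3.19e-5 M.
pH = -log(3.19e-5) = 4.50.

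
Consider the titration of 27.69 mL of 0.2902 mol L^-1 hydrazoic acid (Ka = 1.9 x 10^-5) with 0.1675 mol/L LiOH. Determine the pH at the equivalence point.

8.87

n(HN3) = 0.2902 x 0.02769 = 0.008036 mol; V(LiOH) at equivalence = 0.008036/0.1675 = 0.04797 L.
At equivalence all the acid is converted to N3-; total volume = 0.02769 + 0.04797 = 0.07566 L, so [N3-] = 0.008036/0.07566 = 0.1062 M.
Kb = Kw/Ka = 1.0e-14 / 1.9 x 10^-5 = 5.26e-10.
[OH^-] = sqrt(Kb x [N3-]) = sqrt(5.26e-10 x 0.1062) = 7.48e-6 M.
pOH = 5.13, so pH = 14.00 - 5.13 = 8.87.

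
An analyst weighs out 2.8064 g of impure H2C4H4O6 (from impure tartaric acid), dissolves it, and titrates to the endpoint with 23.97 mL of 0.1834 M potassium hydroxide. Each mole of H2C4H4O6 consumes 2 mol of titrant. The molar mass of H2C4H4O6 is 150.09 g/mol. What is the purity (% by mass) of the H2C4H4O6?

11.8%

n(KOH) = 0.1834 x 0.02397 = 0.004396 mol.
n(H2C4H4O6) = 0.004396 / 2 = 0.002198 mol.
mass of H2C4H4O6 = 0.002198 x 150.09 = 0.3299 g.
% purity = 0.3299 / 2.8064 x 100 = 11.8%.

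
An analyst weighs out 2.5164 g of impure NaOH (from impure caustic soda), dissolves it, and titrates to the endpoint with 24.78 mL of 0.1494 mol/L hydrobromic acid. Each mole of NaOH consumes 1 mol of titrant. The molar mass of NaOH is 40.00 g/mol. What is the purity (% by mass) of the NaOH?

n(HBr) = 0.1494 x 0.02478 = 0.003702 mol.
n(NaOH) = 0.003702 / 1 = 0.003702 mol.
mass of NaOH = 0.003702 x 40.00 = 0.1481 g.
% purity = 0.1481 / 2.5164 x 100 = 5.88%.

5.88%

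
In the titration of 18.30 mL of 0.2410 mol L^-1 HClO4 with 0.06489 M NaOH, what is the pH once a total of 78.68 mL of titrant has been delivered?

11.86

n(acid) = 0.2410 x 0.01830 = 0.004410 mol; n(NaOH) added = 0.06489 x 0.07868 = 0.005106 mol.
Base is in excess by 0.005106 - 0.004410 = 0.0006952 mol in a total volume of 0.09698 L.
[OH^-] = 0.0006952/0.09698 = 0.007169 M, so pOH = 2.14 and pH = 14.00 - 2.14 = 11.86.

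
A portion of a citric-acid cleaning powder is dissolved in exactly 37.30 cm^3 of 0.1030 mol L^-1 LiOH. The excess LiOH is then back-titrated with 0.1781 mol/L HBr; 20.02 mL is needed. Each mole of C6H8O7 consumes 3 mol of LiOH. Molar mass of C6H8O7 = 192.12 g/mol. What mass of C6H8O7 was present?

Total n(LiOH) added = 0.1030 x 0.03730 = 0.003842 mol.
n(HBr) used = 0.1781 x 0.02002 = 0.003566 mol, which equals the excess n(LiOH).
So n(LiOH) consumed by the sample = 0.003842 - 0.003566 = 0.0002763 mol.
n(C6H8O7) = 0.0002763 / 3 = 9.211e-5 mol.
mass = 9.211e-5 mol x 192.12 g/mol = 0.0177 g.

0.0177 g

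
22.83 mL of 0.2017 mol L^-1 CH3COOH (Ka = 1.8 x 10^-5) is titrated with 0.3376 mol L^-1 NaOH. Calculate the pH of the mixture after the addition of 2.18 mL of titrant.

4.02

Initial n(CH3COOH) = 0.2017 x 0.02283 = 0.004605 mol.
n(NaOH) added = 0.3376 x 0.002180 = 0.0007360 mol, converting that many moles of CH3COOH to CH3COO-.
Remaining n(CH3COOH) = 0.003869 mol; n(CH3COO-) = 0.0007360 mol.
By Henderson-Hasselbalch, pH = pKa + log([A^-]/[HA]) = 4.74 + log(0.0007360/0.003869) = 4.74 + (-0.72) = 4.02.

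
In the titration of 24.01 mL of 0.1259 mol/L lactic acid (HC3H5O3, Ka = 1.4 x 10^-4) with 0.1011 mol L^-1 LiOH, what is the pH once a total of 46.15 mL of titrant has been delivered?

n(acid) = 0.1259 x 0.02401 = 0.003023 mol; n(LiOH) added = 0.1011 x 0.04615 = 0.004666 mol.
Base is in excess by 0.004666 - 0.003023 = 0.001643 mol in a total volume of 0.07016 L.
[OH^-] = 0.001643/0.07016 = 0.02342 M, so pOH = 1.63 and pH = 14.00 - 1.63 = 12.37.

12.37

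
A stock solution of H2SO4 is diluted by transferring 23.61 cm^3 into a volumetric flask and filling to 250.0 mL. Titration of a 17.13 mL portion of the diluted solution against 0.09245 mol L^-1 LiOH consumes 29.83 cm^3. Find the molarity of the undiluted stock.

0.852 M

n(LiOH) = 0.09245 x 0.02983 = 0.002758 mol.
n(H2SO4) in the aliquot = 0.002758 x 1/2 = 0.001379 mol.
[diluted H2SO4] = 0.001379 / 0.01713 = 0.08050 M.
Dilution factor = 250.0/23.61 = 10.59, so [stock] = 0.08050 x 10.59 = 0.852 M.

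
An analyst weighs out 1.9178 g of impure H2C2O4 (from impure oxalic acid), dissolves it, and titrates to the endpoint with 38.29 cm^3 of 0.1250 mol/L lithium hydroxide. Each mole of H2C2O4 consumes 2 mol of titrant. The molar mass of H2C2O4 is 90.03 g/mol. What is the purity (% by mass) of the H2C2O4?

11.2%

n(LiOH) = 0.1250 x 0.03829 = 0.004786 mol.
n(H2C2O4) = 0.004786 / 2 = 0.002393 mol.
mass of H2C2O4 = 0.002393 x 90.03 = 0.2155 g.
% purity = 0.2155 / 1.9178 x 100 = 11.2%.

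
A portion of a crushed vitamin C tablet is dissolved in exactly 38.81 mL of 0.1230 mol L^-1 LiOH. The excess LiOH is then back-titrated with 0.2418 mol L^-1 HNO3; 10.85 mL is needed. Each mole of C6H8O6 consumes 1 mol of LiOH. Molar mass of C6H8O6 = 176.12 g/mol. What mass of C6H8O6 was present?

0.379 g

Total n(LiOH) added = 0.1230 x 0.03881 = 0.004774 mol.
n(HNO3) used = 0.2418 x 0.01085 = 0.002624 mol, which equals the excess n(LiOH).
So n(LiOH) consumed by the sample = 0.004774 - 0.002624 = 0.002150 mol.
n(C6H8O6) = 0.002150 / 1 = 0.002150 mol.
mass = 0.002150 mol x 176.12 g/mol = 0.379 g.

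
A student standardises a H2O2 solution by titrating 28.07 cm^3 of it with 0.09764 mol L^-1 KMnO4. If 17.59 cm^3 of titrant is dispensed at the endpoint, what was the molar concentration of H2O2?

n(KMnO4) = 0.09764 x 0.01759 = 0.001717 mol.
From the balanced equation, 2 mol KMnO4 reacts with 5 mol H2O2, so n(H2O2) = 0.001717 x 5/2 = 0.004294 mol.
[H2O2] = 0.004294 / 0.02807 L = 0.153 M.

0.153 M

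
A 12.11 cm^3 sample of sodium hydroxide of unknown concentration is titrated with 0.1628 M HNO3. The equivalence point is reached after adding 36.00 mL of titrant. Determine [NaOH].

0.484 M

n(HNO3) delivered = 0.1628 x 0.03600 = 0.005861 mol.
For a 1:1 reaction, n(NaOH) = 0.005861 mol.
[NaOH] = 0.005861 mol / 0.01211 L = 0.484 M.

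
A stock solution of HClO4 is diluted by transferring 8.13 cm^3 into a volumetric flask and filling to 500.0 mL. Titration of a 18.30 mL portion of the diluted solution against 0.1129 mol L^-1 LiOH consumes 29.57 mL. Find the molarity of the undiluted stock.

n(LiOH) = 0.1129 x 0.02957 = 0.003338 mol.
n(HClO4) in the aliquot = 0.003338 mol.
[diluted HClO4] = 0.003338 / 0.01830 = 0.1824 M.
Dilution factor = 500.0/8.130 = 61.50, so [stock] = 0.1824 x 61.50 = 11.2 M.

11.2 M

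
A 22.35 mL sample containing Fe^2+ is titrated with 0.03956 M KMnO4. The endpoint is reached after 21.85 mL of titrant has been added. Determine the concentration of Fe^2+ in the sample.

0.193 M

n(KMnO4) = 0.03956 x 0.02185 = 0.0008644 mol.
From the balanced equation, 1 mol KMnO4 reacts with 5 mol Fe^2+, so n(Fe^2+) = 0.0008644 x 5/1 = 0.004322 mol.
[Fe^2+] = 0.004322 / 0.02235 L = 0.193 M.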